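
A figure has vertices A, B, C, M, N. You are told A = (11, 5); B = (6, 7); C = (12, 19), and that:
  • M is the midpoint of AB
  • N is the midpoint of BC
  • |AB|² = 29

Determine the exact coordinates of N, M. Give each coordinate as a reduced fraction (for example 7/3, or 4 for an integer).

N = (9, 13)
M = (17/2, 6)

1. M_x = 17/2  [2·M = A+B = (11, 5)+(6, 7)]
2. M_y = 6  [2·M = A+B = (11, 5)+(6, 7)]
   so M = (17/2, 6)
3. N_x = 9  [2·N = B+C = (6, 7)+(12, 19)]
4. N_y = 13  [2·N = B+C = (6, 7)+(12, 19)]
   so N = (9, 13)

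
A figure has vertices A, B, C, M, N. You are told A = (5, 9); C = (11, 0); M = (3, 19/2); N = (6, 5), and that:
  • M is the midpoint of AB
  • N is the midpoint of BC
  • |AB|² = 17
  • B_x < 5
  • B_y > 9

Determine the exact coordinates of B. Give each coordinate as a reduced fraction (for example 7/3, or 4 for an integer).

B = (1, 10)

1. B_x = 1  [B = 2·M−A = 2·(3, 19/2)−(5, 9)]
2. B_y = 10  [B = 2·M−A = 2·(3, 19/2)−(5, 9)]
   so B = (1, 10)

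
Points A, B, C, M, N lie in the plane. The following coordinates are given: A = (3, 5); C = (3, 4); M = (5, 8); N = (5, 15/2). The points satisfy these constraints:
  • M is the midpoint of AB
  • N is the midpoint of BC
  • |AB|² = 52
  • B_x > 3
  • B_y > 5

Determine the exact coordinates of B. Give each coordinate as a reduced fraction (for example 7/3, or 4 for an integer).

1. B_x = 7  [B = 2·M−A = 2·(5, 8)−(3, 5)]
2. B_y = 11  [B = 2·M−A = 2·(5, 8)−(3, 5)]
   so B = (7, 11)

B = (7, 11)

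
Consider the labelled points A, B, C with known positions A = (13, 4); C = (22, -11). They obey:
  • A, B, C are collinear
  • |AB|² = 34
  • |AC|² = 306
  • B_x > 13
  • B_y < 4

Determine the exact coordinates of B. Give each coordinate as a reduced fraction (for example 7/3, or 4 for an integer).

B = (16, -1)

1. B_x = 16  [[A, B, C are collinear ⇒ -15x-9y+231=0] ∩ [|B−(13, 4)|²=34]]
2. B_y = -1  [[A, B, C are collinear ⇒ -15x-9y+231=0] ∩ [|B−(13, 4)|²=34]]
   so B = (16, -1)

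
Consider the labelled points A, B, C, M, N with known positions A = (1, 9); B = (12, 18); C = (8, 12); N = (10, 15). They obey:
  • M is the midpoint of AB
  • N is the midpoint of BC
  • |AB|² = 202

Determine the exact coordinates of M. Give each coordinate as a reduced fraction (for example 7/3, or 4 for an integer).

M = (13/2, 27/2)

1. M_x = 13/2  [2·M = A+B = (1, 9)+(12, 18)]
2. M_y = 27/2  [2·M = A+B = (1, 9)+(12, 18)]
   so M = (13/2, 27/2)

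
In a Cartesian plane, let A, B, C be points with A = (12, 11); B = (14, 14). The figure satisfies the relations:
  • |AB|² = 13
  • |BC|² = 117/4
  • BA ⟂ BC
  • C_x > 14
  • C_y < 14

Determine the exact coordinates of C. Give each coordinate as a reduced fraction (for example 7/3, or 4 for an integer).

1. C_x = 37/2  [[BA ⟂ BC ⇒ -2x-3y+70=0] ∩ [|C−(14, 14)|²=117/4]]
2. C_y = 11  [[BA ⟂ BC ⇒ -2x-3y+70=0] ∩ [|C−(14, 14)|²=117/4]]
   so C = (37/2, 11)

C = (37/2, 11)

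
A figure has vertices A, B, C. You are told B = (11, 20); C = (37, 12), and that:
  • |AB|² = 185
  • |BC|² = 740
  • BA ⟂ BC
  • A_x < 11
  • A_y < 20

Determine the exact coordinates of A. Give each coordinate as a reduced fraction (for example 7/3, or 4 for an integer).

1. A_x = 7  [[BA ⟂ BC ⇒ 26x-8y-126=0] ∩ [|A−(11, 20)|²=185]]
2. A_y = 7  [[BA ⟂ BC ⇒ 26x-8y-126=0] ∩ [|A−(11, 20)|²=185]]
   so A = (7, 7)

A = (7, 7)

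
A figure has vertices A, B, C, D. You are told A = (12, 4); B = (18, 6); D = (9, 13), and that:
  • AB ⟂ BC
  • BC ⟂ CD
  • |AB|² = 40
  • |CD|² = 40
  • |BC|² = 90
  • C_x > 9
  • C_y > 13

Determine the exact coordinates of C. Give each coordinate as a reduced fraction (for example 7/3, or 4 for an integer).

1. C_x = 15  [[AB ⟂ BC ⇒ 6x+2y-120=0] ∩ [|C−(9, 13)|²=40]]
2. C_y = 15  [[AB ⟂ BC ⇒ 6x+2y-120=0] ∩ [|C−(9, 13)|²=40]]
   so C = (15, 15)

C = (15, 15)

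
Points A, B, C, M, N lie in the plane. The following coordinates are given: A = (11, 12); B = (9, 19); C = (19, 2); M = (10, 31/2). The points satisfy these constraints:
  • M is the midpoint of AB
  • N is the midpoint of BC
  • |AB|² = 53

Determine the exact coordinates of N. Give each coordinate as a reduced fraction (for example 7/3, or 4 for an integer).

1. N_x = 14  [2·N = B+C = (9, 19)+(19, 2)]
2. N_y = 21/2  [2·N = B+C = (9, 19)+(19, 2)]
   so N = (14, 21/2)

N = (14, 21/2)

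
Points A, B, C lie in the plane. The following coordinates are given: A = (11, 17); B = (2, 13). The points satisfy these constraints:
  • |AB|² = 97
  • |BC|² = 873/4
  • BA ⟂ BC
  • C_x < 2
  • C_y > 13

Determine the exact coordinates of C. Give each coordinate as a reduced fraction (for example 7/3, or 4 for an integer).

1. C_x = -4  [[BA ⟂ BC ⇒ 9x+4y-70=0] ∩ [|C−(2, 13)|²=873/4]]
2. C_y = 53/2  [[BA ⟂ BC ⇒ 9x+4y-70=0] ∩ [|C−(2, 13)|²=873/4]]
   so C = (-4, 53/2)

C = (-4, 53/2)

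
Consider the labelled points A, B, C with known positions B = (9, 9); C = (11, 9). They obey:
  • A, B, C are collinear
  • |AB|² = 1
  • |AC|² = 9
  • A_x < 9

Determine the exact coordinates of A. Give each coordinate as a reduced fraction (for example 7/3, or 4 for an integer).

1. A_x = 8  [[A, B, C are collinear ⇒ 2y-18=0] ∩ [|A−(9, 9)|²=1]]
2. A_y = 9  [[A, B, C are collinear ⇒ 2y-18=0] ∩ [|A−(9, 9)|²=1]]
   so A = (8, 9)

A = (8, 9)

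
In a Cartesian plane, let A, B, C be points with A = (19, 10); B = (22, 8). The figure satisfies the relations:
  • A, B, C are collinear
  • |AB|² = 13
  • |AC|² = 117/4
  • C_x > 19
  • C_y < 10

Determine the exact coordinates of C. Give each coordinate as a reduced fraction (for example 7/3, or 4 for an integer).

1. C_x = 47/2  [[A, B, C are collinear ⇒ 2x+3y-68=0] ∩ [|C−(19, 10)|²=117/4]]
2. C_y = 7  [[A, B, C are collinear ⇒ 2x+3y-68=0] ∩ [|C−(19, 10)|²=117/4]]
   so C = (47/2, 7)

C = (47/2, 7)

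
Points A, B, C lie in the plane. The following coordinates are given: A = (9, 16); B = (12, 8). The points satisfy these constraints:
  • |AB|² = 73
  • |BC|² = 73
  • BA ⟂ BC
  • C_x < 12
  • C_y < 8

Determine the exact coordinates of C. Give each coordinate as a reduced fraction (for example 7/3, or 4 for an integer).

1. C_x = 4  [[BA ⟂ BC ⇒ -3x+8y-28=0] ∩ [|C−(12, 8)|²=73]]
2. C_y = 5  [[BA ⟂ BC ⇒ -3x+8y-28=0] ∩ [|C−(12, 8)|²=73]]
   so C = (4, 5)

C = (4, 5)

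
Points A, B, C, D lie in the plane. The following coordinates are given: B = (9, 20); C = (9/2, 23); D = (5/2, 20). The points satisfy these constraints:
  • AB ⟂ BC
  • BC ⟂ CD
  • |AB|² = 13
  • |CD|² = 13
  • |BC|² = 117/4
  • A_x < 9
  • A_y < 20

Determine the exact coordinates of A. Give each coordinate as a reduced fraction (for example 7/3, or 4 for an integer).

1. A_x = 7  [[AB ⟂ BC ⇒ 9/2x-3y+39/2=0] ∩ [|A−(9, 20)|²=13]]
2. A_y = 17  [[AB ⟂ BC ⇒ 9/2x-3y+39/2=0] ∩ [|A−(9, 20)|²=13]]
   so A = (7, 17)

A = (7, 17)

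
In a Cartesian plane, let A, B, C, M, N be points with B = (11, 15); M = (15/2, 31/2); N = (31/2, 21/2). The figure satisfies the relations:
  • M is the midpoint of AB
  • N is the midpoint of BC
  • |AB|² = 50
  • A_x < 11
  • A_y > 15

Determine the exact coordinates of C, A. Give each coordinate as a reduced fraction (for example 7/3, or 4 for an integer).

1. A_x = 4  [A = 2·M−B = 2·(15/2, 31/2)−(11, 15)]
2. A_y = 16  [A = 2·M−B = 2·(15/2, 31/2)−(11, 15)]
   so A = (4, 16)
3. C_x = 20  [C = 2·N−B = 2·(31/2, 21/2)−(11, 15)]
4. C_y = 6  [C = 2·N−B = 2·(31/2, 21/2)−(11, 15)]
   so C = (20, 6)

C = (20, 6)
A = (4, 16)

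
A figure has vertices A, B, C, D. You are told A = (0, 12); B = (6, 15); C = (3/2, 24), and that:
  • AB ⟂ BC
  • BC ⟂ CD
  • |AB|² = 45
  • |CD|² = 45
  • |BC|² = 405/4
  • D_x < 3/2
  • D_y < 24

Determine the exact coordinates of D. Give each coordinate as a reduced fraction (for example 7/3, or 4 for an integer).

1. D_x = -9/2  [[BC ⟂ CD ⇒ -9/2x+9y-837/4=0] ∩ [|D−(3/2, 24)|²=45]]
2. D_y = 21  [[BC ⟂ CD ⇒ -9/2x+9y-837/4=0] ∩ [|D−(3/2, 24)|²=45]]
   so D = (-9/2, 21)

D = (-9/2, 21)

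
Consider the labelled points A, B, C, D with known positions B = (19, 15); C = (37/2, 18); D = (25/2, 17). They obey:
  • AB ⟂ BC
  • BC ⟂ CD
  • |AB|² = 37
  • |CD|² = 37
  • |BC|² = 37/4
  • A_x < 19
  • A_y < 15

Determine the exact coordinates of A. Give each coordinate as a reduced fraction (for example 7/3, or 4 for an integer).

1. A_x = 13  [[AB ⟂ BC ⇒ 1/2x-3y+71/2=0] ∩ [|A−(19, 15)|²=37]]
2. A_y = 14  [[AB ⟂ BC ⇒ 1/2x-3y+71/2=0] ∩ [|A−(19, 15)|²=37]]
   so A = (13, 14)

A = (13, 14)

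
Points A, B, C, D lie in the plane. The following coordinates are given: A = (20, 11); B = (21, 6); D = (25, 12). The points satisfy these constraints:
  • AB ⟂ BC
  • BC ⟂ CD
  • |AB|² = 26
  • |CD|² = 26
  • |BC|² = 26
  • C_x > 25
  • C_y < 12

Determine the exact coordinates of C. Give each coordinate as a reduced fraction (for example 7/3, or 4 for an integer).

C = (26, 7)

1. C_x = 26  [[AB ⟂ BC ⇒ 1x-5y+9=0] ∩ [|C−(25, 12)|²=26]]
2. C_y = 7  [[AB ⟂ BC ⇒ 1x-5y+9=0] ∩ [|C−(25, 12)|²=26]]
   so C = (26, 7)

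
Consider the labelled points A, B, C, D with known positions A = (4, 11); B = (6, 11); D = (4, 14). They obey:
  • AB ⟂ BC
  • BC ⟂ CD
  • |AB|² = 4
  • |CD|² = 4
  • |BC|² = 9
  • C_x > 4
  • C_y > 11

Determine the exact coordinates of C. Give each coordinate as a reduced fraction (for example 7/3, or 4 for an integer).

1. C_x = 6  [[AB ⟂ BC ⇒ 2x-12=0] ∩ [|C−(4, 14)|²=4]]
2. C_y = 14  [[AB ⟂ BC ⇒ 2x-12=0] ∩ [|C−(4, 14)|²=4]]
   so C = (6, 14)

C = (6, 14)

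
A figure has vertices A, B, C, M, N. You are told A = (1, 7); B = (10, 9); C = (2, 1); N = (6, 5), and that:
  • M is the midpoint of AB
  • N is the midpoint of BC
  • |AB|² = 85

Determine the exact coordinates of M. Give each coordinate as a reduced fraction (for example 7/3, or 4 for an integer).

M = (11/2, 8)

1. M_x = 11/2  [2·M = A+B = (1, 7)+(10, 9)]
2. M_y = 8  [2·M = A+B = (1, 7)+(10, 9)]
   so M = (11/2, 8)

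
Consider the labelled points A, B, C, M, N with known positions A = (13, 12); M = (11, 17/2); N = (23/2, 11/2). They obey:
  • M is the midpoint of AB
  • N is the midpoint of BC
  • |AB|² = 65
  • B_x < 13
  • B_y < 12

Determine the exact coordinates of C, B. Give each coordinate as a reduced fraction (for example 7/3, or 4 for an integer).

1. B_x = 9  [B = 2·M−A = 2·(11, 17/2)−(13, 12)]
2. B_y = 5  [B = 2·M−A = 2·(11, 17/2)−(13, 12)]
   so B = (9, 5)
3. C_x = 14  [C = 2·N−B = 2·(23/2, 11/2)−(9, 5)]
4. C_y = 6  [C = 2·N−B = 2·(23/2, 11/2)−(9, 5)]
   so C = (14, 6)

C = (14, 6)
B = (9, 5)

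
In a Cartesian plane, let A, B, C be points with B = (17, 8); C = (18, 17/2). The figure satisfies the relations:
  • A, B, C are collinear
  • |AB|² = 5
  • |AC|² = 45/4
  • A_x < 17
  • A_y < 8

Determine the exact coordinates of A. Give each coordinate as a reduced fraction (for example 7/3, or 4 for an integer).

A = (15, 7)

1. A_x = 15  [[A, B, C are collinear ⇒ -1/2x+1y+1/2=0] ∩ [|A−(17, 8)|²=5]]
2. A_y = 7  [[A, B, C are collinear ⇒ -1/2x+1y+1/2=0] ∩ [|A−(17, 8)|²=5]]
   so A = (15, 7)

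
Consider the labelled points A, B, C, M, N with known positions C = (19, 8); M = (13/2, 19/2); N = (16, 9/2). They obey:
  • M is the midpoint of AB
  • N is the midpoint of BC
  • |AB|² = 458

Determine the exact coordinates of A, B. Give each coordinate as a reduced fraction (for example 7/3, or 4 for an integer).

1. B_x = 13  [B = 2·N−C = 2·(16, 9/2)−(19, 8)]
2. B_y = 1  [B = 2·N−C = 2·(16, 9/2)−(19, 8)]
   so B = (13, 1)
3. A_x = 0  [A = 2·M−B = 2·(13/2, 19/2)−(13, 1)]
4. A_y = 18  [A = 2·M−B = 2·(13/2, 19/2)−(13, 1)]
   so A = (0, 18)

A = (0, 18)
B = (13, 1)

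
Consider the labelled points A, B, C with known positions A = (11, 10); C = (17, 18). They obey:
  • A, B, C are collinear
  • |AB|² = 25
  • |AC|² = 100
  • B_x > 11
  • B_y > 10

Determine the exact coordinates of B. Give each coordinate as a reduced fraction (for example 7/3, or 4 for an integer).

B = (14, 14)

1. B_x = 14  [[A, B, C are collinear ⇒ 8x-6y-28=0] ∩ [|B−(11, 10)|²=25]]
2. B_y = 14  [[A, B, C are collinear ⇒ 8x-6y-28=0] ∩ [|B−(11, 10)|²=25]]
   so B = (14, 14)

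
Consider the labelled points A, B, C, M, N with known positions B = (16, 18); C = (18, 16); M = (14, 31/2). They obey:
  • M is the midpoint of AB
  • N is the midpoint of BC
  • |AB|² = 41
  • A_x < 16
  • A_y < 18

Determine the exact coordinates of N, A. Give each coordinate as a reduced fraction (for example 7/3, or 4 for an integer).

1. A_x = 12  [A = 2·M−B = 2·(14, 31/2)−(16, 18)]
2. A_y = 13  [A = 2·M−B = 2·(14, 31/2)−(16, 18)]
   so A = (12, 13)
3. N_x = 17  [2·N = B+C = (16, 18)+(18, 16)]
4. N_y = 17  [2·N = B+C = (16, 18)+(18, 16)]
   so N = (17, 17)

N = (17, 17)
A = (12, 13)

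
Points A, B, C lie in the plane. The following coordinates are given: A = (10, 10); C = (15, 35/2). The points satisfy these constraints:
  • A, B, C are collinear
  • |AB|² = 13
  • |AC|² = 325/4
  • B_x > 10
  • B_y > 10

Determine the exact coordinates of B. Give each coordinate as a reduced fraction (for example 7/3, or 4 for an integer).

1. B_x = 12  [[A, B, C are collinear ⇒ 15/2x-5y-25=0] ∩ [|B−(10, 10)|²=13]]
2. B_y = 13  [[A, B, C are collinear ⇒ 15/2x-5y-25=0] ∩ [|B−(10, 10)|²=13]]
   so B = (12, 13)

B = (12, 13)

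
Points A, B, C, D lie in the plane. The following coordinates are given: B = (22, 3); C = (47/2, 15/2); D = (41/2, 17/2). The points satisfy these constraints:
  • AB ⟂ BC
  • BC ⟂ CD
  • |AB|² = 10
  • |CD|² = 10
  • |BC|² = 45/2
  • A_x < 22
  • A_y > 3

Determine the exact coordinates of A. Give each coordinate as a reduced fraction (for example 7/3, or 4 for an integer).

A = (19, 4)

1. A_x = 19  [[AB ⟂ BC ⇒ -3/2x-9/2y+93/2=0] ∩ [|A−(22, 3)|²=10]]
2. A_y = 4  [[AB ⟂ BC ⇒ -3/2x-9/2y+93/2=0] ∩ [|A−(22, 3)|²=10]]
   so A = (19, 4)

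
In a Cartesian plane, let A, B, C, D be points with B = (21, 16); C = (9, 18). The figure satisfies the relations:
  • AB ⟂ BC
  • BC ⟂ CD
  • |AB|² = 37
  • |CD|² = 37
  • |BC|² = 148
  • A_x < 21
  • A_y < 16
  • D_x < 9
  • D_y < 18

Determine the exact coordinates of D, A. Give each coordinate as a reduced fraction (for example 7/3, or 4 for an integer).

1. D_x = 8  [[BC ⟂ CD ⇒ -12x+2y+72=0] ∩ [|D−(9, 18)|²=37]]
2. D_y = 12  [[BC ⟂ CD ⇒ -12x+2y+72=0] ∩ [|D−(9, 18)|²=37]]
   so D = (8, 12)
3. A_x = 20  [[AB ⟂ BC ⇒ 12x-2y-220=0] ∩ [|A−(21, 16)|²=37]]
4. A_y = 10  [[AB ⟂ BC ⇒ 12x-2y-220=0] ∩ [|A−(21, 16)|²=37]]
   so A = (20, 10)

D = (8, 12)
A = (20, 10)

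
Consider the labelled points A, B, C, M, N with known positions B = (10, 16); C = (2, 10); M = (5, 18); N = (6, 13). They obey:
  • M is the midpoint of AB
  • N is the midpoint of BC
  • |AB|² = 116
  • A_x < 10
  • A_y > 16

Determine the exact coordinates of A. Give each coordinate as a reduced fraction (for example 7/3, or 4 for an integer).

A = (0, 20)

1. A_x = 0  [A = 2·M−B = 2·(5, 18)−(10, 16)]
2. A_y = 20  [A = 2·M−B = 2·(5, 18)−(10, 16)]
   so A = (0, 20)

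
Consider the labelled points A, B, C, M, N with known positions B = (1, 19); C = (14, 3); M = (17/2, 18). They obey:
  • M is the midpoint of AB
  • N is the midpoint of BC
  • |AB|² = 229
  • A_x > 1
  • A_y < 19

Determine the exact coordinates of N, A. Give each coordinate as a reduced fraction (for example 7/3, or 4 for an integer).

N = (15/2, 11)
A = (16, 17)

1. A_x = 16  [A = 2·M−B = 2·(17/2, 18)−(1, 19)]
2. A_y = 17  [A = 2·M−B = 2·(17/2, 18)−(1, 19)]
   so A = (16, 17)
3. N_x = 15/2  [2·N = B+C = (1, 19)+(14, 3)]
4. N_y = 11  [2·N = B+C = (1, 19)+(14, 3)]
   so N = (15/2, 11)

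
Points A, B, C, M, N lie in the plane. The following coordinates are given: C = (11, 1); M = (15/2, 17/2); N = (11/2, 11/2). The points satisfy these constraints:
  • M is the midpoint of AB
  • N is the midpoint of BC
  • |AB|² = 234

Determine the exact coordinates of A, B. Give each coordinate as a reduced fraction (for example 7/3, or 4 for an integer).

A = (15, 7)
B = (0, 10)

1. B_x = 0  [B = 2·N−C = 2·(11/2, 11/2)−(11, 1)]
2. B_y = 10  [B = 2·N−C = 2·(11/2, 11/2)−(11, 1)]
   so B = (0, 10)
3. A_x = 15  [A = 2·M−B = 2·(15/2, 17/2)−(0, 10)]
4. A_y = 7  [A = 2·M−B = 2·(15/2, 17/2)−(0, 10)]
   so A = (15, 7)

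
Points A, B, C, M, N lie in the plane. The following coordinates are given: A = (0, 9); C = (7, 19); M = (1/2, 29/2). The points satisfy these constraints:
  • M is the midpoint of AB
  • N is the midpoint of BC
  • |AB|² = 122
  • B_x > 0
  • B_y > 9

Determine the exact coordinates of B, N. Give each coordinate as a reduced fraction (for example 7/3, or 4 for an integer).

1. B_x = 1  [B = 2·M−A = 2·(1/2, 29/2)−(0, 9)]
2. B_y = 20  [B = 2·M−A = 2·(1/2, 29/2)−(0, 9)]
   so B = (1, 20)
3. N_x = 4  [2·N = B+C = (1, 20)+(7, 19)]
4. N_y = 39/2  [2·N = B+C = (1, 20)+(7, 19)]
   so N = (4, 39/2)

B = (1, 20)
N = (4, 39/2)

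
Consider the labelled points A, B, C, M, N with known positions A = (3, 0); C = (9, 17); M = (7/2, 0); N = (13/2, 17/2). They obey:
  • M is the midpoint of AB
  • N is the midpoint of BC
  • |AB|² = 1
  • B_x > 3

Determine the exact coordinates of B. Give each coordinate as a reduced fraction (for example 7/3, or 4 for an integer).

1. B_x = 4  [B = 2·M−A = 2·(7/2, 0)−(3, 0)]
2. B_y = 0  [B = 2·M−A = 2·(7/2, 0)−(3, 0)]
   so B = (4, 0)

B = (4, 0)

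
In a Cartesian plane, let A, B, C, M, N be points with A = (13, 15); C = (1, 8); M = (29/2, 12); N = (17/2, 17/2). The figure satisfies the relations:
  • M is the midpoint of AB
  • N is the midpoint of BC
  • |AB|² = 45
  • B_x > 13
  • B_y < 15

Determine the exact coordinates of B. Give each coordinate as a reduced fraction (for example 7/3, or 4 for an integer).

1. B_x = 16  [B = 2·M−A = 2·(29/2, 12)−(13, 15)]
2. B_y = 9  [B = 2·M−A = 2·(29/2, 12)−(13, 15)]
   so B = (16, 9)

B = (16, 9)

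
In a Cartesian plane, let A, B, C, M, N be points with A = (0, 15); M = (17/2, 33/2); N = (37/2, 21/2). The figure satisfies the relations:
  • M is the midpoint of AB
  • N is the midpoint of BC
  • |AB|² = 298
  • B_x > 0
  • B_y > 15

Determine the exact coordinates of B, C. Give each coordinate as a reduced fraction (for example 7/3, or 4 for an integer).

B = (17, 18)
C = (20, 3)

1. B_x = 17  [B = 2·M−A = 2·(17/2, 33/2)−(0, 15)]
2. B_y = 18  [B = 2·M−A = 2·(17/2, 33/2)−(0, 15)]
   so B = (17, 18)
3. C_x = 20  [C = 2·N−B = 2·(37/2, 21/2)−(17, 18)]
4. C_y = 3  [C = 2·N−B = 2·(37/2, 21/2)−(17, 18)]
   so C = (20, 3)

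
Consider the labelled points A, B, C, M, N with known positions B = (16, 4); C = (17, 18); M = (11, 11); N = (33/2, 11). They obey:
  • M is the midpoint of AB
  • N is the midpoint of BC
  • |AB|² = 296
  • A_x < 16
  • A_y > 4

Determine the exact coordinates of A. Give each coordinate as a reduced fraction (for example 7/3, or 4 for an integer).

1. A_x = 6  [A = 2·M−B = 2·(11, 11)−(16, 4)]
2. A_y = 18  [A = 2·M−B = 2·(11, 11)−(16, 4)]
   so A = (6, 18)

A = (6, 18)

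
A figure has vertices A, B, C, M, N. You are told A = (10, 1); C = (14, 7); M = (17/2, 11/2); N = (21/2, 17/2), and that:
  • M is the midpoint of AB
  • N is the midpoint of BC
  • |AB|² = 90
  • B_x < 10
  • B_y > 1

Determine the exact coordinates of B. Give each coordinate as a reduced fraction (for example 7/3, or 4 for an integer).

1. B_x = 7  [B = 2·M−A = 2·(17/2, 11/2)−(10, 1)]
2. B_y = 10  [B = 2·M−A = 2·(17/2, 11/2)−(10, 1)]
   so B = (7, 10)

B = (7, 10)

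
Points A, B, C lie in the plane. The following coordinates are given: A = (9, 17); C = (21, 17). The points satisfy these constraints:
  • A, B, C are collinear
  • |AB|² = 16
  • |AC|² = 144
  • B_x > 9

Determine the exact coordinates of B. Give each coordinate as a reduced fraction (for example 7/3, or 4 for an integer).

1. B_x = 13  [[A, B, C are collinear ⇒ -12y+204=0] ∩ [|B−(9, 17)|²=16]]
2. B_y = 17  [[A, B, C are collinear ⇒ -12y+204=0] ∩ [|B−(9, 17)|²=16]]
   so B = (13, 17)

B = (13, 17)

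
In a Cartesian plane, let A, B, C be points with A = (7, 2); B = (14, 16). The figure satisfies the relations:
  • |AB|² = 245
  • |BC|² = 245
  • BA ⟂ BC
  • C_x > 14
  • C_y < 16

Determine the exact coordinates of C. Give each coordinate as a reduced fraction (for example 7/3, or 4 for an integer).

C = (28, 9)

1. C_x = 28  [[BA ⟂ BC ⇒ -7x-14y+322=0] ∩ [|C−(14, 16)|²=245]]
2. C_y = 9  [[BA ⟂ BC ⇒ -7x-14y+322=0] ∩ [|C−(14, 16)|²=245]]
   so C = (28, 9)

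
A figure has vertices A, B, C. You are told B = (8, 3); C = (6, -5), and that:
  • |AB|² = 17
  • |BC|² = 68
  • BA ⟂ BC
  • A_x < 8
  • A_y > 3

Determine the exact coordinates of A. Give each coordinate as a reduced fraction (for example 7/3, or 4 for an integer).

1. A_x = 4  [[BA ⟂ BC ⇒ -2x-8y+40=0] ∩ [|A−(8, 3)|²=17]]
2. A_y = 4  [[BA ⟂ BC ⇒ -2x-8y+40=0] ∩ [|A−(8, 3)|²=17]]
   so A = (4, 4)

A = (4, 4)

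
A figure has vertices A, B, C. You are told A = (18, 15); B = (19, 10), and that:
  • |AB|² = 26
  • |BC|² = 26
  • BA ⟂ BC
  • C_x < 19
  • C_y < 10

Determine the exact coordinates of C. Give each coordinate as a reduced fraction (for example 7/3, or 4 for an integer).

1. C_x = 14  [[BA ⟂ BC ⇒ -1x+5y-31=0] ∩ [|C−(19, 10)|²=26]]
2. C_y = 9  [[BA ⟂ BC ⇒ -1x+5y-31=0] ∩ [|C−(19, 10)|²=26]]
   so C = (14, 9)

C = (14, 9)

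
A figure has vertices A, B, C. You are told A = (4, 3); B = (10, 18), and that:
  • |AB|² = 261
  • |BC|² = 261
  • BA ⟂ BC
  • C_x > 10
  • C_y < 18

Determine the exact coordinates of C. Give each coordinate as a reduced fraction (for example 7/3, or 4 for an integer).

1. C_x = 25  [[BA ⟂ BC ⇒ -6x-15y+330=0] ∩ [|C−(10, 18)|²=261]]
2. C_y = 12  [[BA ⟂ BC ⇒ -6x-15y+330=0] ∩ [|C−(10, 18)|²=261]]
   so C = (25, 12)

C = (25, 12)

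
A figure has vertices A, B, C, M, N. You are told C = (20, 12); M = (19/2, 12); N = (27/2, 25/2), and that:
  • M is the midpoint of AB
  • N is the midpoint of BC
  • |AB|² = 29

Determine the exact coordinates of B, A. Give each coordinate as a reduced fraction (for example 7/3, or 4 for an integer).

B = (7, 13)
A = (12, 11)

1. B_x = 7  [B = 2·N−C = 2·(27/2, 25/2)−(20, 12)]
2. B_y = 13  [B = 2·N−C = 2·(27/2, 25/2)−(20, 12)]
   so B = (7, 13)
3. A_x = 12  [A = 2·M−B = 2·(19/2, 12)−(7, 13)]
4. A_y = 11  [A = 2·M−B = 2·(19/2, 12)−(7, 13)]
   so A = (12, 11)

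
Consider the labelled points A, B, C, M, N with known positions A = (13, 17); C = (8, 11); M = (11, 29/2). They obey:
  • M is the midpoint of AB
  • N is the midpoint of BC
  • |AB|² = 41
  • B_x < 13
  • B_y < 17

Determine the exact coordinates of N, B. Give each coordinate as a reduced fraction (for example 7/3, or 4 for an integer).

1. B_x = 9  [B = 2·M−A = 2·(11, 29/2)−(13, 17)]
2. B_y = 12  [B = 2·M−A = 2·(11, 29/2)−(13, 17)]
   so B = (9, 12)
3. N_x = 17/2  [2·N = B+C = (9, 12)+(8, 11)]
4. N_y = 23/2  [2·N = B+C = (9, 12)+(8, 11)]
   so N = (17/2, 23/2)

N = (17/2, 23/2)
B = (9, 12)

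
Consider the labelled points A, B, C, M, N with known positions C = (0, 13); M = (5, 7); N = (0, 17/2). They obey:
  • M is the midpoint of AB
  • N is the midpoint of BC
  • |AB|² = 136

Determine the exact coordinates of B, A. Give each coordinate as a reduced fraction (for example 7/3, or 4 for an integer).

B = (0, 4)
A = (10, 10)

1. B_x = 0  [B = 2·N−C = 2·(0, 17/2)−(0, 13)]
2. B_y = 4  [B = 2·N−C = 2·(0, 17/2)−(0, 13)]
   so B = (0, 4)
3. A_x = 10  [A = 2·M−B = 2·(5, 7)−(0, 4)]
4. A_y = 10  [A = 2·M−B = 2·(5, 7)−(0, 4)]
   so A = (10, 10)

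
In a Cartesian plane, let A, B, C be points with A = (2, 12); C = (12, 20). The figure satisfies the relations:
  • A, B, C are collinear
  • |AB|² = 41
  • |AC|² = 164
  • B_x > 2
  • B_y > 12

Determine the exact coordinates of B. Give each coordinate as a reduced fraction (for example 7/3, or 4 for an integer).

1. B_x = 7  [[A, B, C are collinear ⇒ 8x-10y+104=0] ∩ [|B−(2, 12)|²=41]]
2. B_y = 16  [[A, B, C are collinear ⇒ 8x-10y+104=0] ∩ [|B−(2, 12)|²=41]]
   so B = (7, 16)

B = (7, 16)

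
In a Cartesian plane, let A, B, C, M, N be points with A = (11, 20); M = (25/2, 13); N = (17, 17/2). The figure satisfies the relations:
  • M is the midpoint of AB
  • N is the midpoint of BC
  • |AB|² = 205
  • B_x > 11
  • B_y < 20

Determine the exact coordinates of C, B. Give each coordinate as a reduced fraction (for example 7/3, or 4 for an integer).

1. B_x = 14  [B = 2·M−A = 2·(25/2, 13)−(11, 20)]
2. B_y = 6  [B = 2·M−A = 2·(25/2, 13)−(11, 20)]
   so B = (14, 6)
3. C_x = 20  [C = 2·N−B = 2·(17, 17/2)−(14, 6)]
4. C_y = 11  [C = 2·N−B = 2·(17, 17/2)−(14, 6)]
   so C = (20, 11)

C = (20, 11)
B = (14, 6)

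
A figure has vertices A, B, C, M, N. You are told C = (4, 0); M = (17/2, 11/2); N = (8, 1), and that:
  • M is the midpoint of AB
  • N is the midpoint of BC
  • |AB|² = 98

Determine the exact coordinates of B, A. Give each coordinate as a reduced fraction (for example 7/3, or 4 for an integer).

1. B_x = 12  [B = 2·N−C = 2·(8, 1)−(4, 0)]
2. B_y = 2  [B = 2·N−C = 2·(8, 1)−(4, 0)]
   so B = (12, 2)
3. A_x = 5  [A = 2·M−B = 2·(17/2, 11/2)−(12, 2)]
4. A_y = 9  [A = 2·M−B = 2·(17/2, 11/2)−(12, 2)]
   so A = (5, 9)

B = (12, 2)
A = (5, 9)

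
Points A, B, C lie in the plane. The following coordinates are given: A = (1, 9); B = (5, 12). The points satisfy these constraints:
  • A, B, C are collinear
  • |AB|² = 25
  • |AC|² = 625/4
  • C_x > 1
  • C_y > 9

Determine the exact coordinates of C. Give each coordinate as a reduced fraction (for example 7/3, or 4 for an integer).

C = (11, 33/2)

1. C_x = 11  [[A, B, C are collinear ⇒ -3x+4y-33=0] ∩ [|C−(1, 9)|²=625/4]]
2. C_y = 33/2  [[A, B, C are collinear ⇒ -3x+4y-33=0] ∩ [|C−(1, 9)|²=625/4]]
   so C = (11, 33/2)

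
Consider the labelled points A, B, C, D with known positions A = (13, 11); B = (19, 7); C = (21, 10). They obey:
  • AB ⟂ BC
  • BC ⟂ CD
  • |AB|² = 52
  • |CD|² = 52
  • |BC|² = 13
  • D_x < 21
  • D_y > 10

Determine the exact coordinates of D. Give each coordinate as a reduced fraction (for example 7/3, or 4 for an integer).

1. D_x = 15  [[BC ⟂ CD ⇒ 2x+3y-72=0] ∩ [|D−(21, 10)|²=52]]
2. D_y = 14  [[BC ⟂ CD ⇒ 2x+3y-72=0] ∩ [|D−(21, 10)|²=52]]
   so D = (15, 14)

D = (15, 14)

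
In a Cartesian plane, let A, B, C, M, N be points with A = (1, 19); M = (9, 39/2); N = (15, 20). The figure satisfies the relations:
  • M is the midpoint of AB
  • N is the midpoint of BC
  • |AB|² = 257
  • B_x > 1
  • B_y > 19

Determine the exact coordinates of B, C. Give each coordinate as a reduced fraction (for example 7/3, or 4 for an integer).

1. B_x = 17  [B = 2·M−A = 2·(9, 39/2)−(1, 19)]
2. B_y = 20  [B = 2·M−A = 2·(9, 39/2)−(1, 19)]
   so B = (17, 20)
3. C_x = 13  [C = 2·N−B = 2·(15, 20)−(17, 20)]
4. C_y = 20  [C = 2·N−B = 2·(15, 20)−(17, 20)]
   so C = (13, 20)

B = (17, 20)
C = (13, 20)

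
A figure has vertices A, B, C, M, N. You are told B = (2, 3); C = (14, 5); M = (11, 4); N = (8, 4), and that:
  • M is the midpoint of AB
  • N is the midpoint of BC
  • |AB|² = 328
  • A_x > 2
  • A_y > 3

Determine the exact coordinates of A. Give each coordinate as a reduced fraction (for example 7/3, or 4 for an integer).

1. A_x = 20  [A = 2·M−B = 2·(11, 4)−(2, 3)]
2. A_y = 5  [A = 2·M−B = 2·(11, 4)−(2, 3)]
   so A = (20, 5)

A = (20, 5)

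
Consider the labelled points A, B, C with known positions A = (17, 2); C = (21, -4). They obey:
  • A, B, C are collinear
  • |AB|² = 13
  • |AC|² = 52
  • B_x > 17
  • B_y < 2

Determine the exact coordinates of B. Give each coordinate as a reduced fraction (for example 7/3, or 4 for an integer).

1. B_x = 19  [[A, B, C are collinear ⇒ -6x-4y+110=0] ∩ [|B−(17, 2)|²=13]]
2. B_y = -1  [[A, B, C are collinear ⇒ -6x-4y+110=0] ∩ [|B−(17, 2)|²=13]]
   so B = (19, -1)

B = (19, -1)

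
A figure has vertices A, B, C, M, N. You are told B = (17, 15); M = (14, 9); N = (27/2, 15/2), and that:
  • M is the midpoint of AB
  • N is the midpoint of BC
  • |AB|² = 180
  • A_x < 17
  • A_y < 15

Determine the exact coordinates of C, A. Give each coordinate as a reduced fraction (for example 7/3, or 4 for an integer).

1. A_x = 11  [A = 2·M−B = 2·(14, 9)−(17, 15)]
2. A_y = 3  [A = 2·M−B = 2·(14, 9)−(17, 15)]
   so A = (11, 3)
3. C_x = 10  [C = 2·N−B = 2·(27/2, 15/2)−(17, 15)]
4. C_y = 0  [C = 2·N−B = 2·(27/2, 15/2)−(17, 15)]
   so C = (10, 0)

C = (10, 0)
A = (11, 3)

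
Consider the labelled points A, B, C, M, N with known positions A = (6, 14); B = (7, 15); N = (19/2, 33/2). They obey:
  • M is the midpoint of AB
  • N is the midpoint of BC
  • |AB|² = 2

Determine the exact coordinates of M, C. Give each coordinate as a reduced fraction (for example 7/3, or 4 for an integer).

1. M_x = 13/2  [2·M = A+B = (6, 14)+(7, 15)]
2. M_y = 29/2  [2·M = A+B = (6, 14)+(7, 15)]
   so M = (13/2, 29/2)
3. C_x = 12  [C = 2·N−B = 2·(19/2, 33/2)−(7, 15)]
4. C_y = 18  [C = 2·N−B = 2·(19/2, 33/2)−(7, 15)]
   so C = (12, 18)

M = (13/2, 29/2)
C = (12, 18)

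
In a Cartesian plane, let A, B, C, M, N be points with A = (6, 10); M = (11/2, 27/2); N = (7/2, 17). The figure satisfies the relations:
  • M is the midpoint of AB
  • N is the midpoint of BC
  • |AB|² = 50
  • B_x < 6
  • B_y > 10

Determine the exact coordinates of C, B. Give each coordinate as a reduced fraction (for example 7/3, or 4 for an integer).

C = (2, 17)
B = (5, 17)

1. B_x = 5  [B = 2·M−A = 2·(11/2, 27/2)−(6, 10)]
2. B_y = 17  [B = 2·M−A = 2·(11/2, 27/2)−(6, 10)]
   so B = (5, 17)
3. C_x = 2  [C = 2·N−B = 2·(7/2, 17)−(5, 17)]
4. C_y = 17  [C = 2·N−B = 2·(7/2, 17)−(5, 17)]
   so C = (2, 17)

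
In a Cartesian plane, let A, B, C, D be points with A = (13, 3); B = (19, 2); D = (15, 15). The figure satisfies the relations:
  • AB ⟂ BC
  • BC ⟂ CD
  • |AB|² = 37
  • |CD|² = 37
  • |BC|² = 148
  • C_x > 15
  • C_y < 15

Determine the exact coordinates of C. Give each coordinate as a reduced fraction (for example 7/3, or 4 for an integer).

C = (21, 14)

1. C_x = 21  [[AB ⟂ BC ⇒ 6x-1y-112=0] ∩ [|C−(15, 15)|²=37]]
2. C_y = 14  [[AB ⟂ BC ⇒ 6x-1y-112=0] ∩ [|C−(15, 15)|²=37]]
   so C = (21, 14)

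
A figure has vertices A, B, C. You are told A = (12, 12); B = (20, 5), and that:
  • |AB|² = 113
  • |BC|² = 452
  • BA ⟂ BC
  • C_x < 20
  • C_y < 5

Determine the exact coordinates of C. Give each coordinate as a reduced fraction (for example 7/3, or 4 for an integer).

C = (6, -11)

1. C_x = 6  [[BA ⟂ BC ⇒ -8x+7y+125=0] ∩ [|C−(20, 5)|²=452]]
2. C_y = -11  [[BA ⟂ BC ⇒ -8x+7y+125=0] ∩ [|C−(20, 5)|²=452]]
   so C = (6, -11)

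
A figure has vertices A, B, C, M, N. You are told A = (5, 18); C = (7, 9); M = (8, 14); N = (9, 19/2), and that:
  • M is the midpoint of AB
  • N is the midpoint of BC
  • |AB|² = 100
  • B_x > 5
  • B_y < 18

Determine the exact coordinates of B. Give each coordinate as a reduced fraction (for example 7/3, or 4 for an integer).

1. B_x = 11  [B = 2·M−A = 2·(8, 14)−(5, 18)]
2. B_y = 10  [B = 2·M−A = 2·(8, 14)−(5, 18)]
   so B = (11, 10)

B = (11, 10)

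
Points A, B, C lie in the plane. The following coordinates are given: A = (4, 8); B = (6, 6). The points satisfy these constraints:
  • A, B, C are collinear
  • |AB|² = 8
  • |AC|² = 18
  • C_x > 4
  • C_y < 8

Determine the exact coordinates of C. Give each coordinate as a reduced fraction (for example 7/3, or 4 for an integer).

1. C_x = 7  [[A, B, C are collinear ⇒ 2x+2y-24=0] ∩ [|C−(4, 8)|²=18]]
2. C_y = 5  [[A, B, C are collinear ⇒ 2x+2y-24=0] ∩ [|C−(4, 8)|²=18]]
   so C = (7, 5)

C = (7, 5)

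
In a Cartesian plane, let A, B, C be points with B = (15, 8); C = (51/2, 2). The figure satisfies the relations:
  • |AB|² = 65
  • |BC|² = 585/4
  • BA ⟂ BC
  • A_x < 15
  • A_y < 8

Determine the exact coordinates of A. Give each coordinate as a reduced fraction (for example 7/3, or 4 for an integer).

A = (11, 1)

1. A_x = 11  [[BA ⟂ BC ⇒ 21/2x-6y-219/2=0] ∩ [|A−(15, 8)|²=65]]
2. A_y = 1  [[BA ⟂ BC ⇒ 21/2x-6y-219/2=0] ∩ [|A−(15, 8)|²=65]]
   so A = (11, 1)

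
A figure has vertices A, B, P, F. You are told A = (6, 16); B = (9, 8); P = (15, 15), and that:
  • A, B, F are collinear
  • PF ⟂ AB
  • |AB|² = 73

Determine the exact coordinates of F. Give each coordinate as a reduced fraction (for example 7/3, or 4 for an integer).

1. F_x = 543/73  [[A, B, F are collinear ⇒ 8x+3y-96=0] ∩ [PF ⟂ AB ⇒ 3x-8y+75=0]]
2. F_y = 888/73  [[A, B, F are collinear ⇒ 8x+3y-96=0] ∩ [PF ⟂ AB ⇒ 3x-8y+75=0]]
   so F = (543/73, 888/73)

F = (543/73, 888/73)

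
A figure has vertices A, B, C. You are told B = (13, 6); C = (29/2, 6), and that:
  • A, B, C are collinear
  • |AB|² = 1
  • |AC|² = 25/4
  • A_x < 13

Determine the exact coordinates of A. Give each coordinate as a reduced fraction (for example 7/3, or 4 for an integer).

1. A_x = 12  [[A, B, C are collinear ⇒ 3/2y-9=0] ∩ [|A−(13, 6)|²=1]]
2. A_y = 6  [[A, B, C are collinear ⇒ 3/2y-9=0] ∩ [|A−(13, 6)|²=1]]
   so A = (12, 6)

A = (12, 6)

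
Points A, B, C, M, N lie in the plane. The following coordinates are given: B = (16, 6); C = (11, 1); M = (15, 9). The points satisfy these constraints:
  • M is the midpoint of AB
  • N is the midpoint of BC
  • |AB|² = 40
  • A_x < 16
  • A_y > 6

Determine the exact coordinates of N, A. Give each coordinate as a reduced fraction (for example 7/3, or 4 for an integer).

1. A_x = 14  [A = 2·M−B = 2·(15, 9)−(16, 6)]
2. A_y = 12  [A = 2·M−B = 2·(15, 9)−(16, 6)]
   so A = (14, 12)
3. N_x = 27/2  [2·N = B+C = (16, 6)+(11, 1)]
4. N_y = 7/2  [2·N = B+C = (16, 6)+(11, 1)]
   so N = (27/2, 7/2)

N = (27/2, 7/2)
A = (14, 12)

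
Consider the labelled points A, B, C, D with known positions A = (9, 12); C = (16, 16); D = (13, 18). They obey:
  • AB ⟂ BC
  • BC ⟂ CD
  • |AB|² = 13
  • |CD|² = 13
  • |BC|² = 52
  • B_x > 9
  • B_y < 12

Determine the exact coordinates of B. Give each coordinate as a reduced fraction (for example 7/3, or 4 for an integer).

B = (12, 10)

1. B_x = 12  [[BC ⟂ CD ⇒ 3x-2y-16=0] ∩ [|B−(9, 12)|²=13]]
2. B_y = 10  [[BC ⟂ CD ⇒ 3x-2y-16=0] ∩ [|B−(9, 12)|²=13]]
   so B = (12, 10)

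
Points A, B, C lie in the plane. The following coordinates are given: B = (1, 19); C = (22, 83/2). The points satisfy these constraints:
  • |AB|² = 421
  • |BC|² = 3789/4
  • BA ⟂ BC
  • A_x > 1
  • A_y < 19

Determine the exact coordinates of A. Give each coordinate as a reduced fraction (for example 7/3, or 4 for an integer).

A = (16, 5)

1. A_x = 16  [[BA ⟂ BC ⇒ 21x+45/2y-897/2=0] ∩ [|A−(1, 19)|²=421]]
2. A_y = 5  [[BA ⟂ BC ⇒ 21x+45/2y-897/2=0] ∩ [|A−(1, 19)|²=421]]
   so A = (16, 5)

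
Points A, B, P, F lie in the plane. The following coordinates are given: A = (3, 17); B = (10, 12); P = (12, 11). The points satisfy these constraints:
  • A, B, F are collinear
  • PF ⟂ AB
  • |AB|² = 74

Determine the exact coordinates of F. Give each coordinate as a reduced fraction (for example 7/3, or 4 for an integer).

1. F_x = 873/74  [[A, B, F are collinear ⇒ 5x+7y-134=0] ∩ [PF ⟂ AB ⇒ 7x-5y-29=0]]
2. F_y = 793/74  [[A, B, F are collinear ⇒ 5x+7y-134=0] ∩ [PF ⟂ AB ⇒ 7x-5y-29=0]]
   so F = (873/74, 793/74)

F = (873/74, 793/74)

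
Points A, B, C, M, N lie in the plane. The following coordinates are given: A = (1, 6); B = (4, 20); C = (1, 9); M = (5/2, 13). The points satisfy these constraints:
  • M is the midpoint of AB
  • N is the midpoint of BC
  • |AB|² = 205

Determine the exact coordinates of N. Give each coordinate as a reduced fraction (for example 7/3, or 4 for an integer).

N = (5/2, 29/2)

1. N_x = 5/2  [2·N = B+C = (4, 20)+(1, 9)]
2. N_y = 29/2  [2·N = B+C = (4, 20)+(1, 9)]
   so N = (5/2, 29/2)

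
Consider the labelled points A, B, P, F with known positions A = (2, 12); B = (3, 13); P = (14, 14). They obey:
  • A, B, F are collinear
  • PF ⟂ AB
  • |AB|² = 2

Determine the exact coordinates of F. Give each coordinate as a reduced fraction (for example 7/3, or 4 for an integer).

1. F_x = 9  [[A, B, F are collinear ⇒ -1x+1y-10=0] ∩ [PF ⟂ AB ⇒ 1x+1y-28=0]]
2. F_y = 19  [[A, B, F are collinear ⇒ -1x+1y-10=0] ∩ [PF ⟂ AB ⇒ 1x+1y-28=0]]
   so F = (9, 19)

F = (9, 19)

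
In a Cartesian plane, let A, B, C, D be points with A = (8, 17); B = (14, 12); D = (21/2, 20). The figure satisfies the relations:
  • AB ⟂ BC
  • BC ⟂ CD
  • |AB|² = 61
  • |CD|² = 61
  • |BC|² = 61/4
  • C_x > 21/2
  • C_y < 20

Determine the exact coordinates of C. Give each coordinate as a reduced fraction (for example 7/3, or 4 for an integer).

1. C_x = 33/2  [[AB ⟂ BC ⇒ 6x-5y-24=0] ∩ [|C−(21/2, 20)|²=61]]
2. C_y = 15  [[AB ⟂ BC ⇒ 6x-5y-24=0] ∩ [|C−(21/2, 20)|²=61]]
   so C = (33/2, 15)

C = (33/2, 15)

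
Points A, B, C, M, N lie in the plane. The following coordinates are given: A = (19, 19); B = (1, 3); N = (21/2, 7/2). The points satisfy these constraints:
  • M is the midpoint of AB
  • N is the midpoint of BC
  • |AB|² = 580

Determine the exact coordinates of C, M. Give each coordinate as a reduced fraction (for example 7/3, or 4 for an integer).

1. M_x = 10  [2·M = A+B = (19, 19)+(1, 3)]
2. M_y = 11  [2·M = A+B = (19, 19)+(1, 3)]
   so M = (10, 11)
3. C_x = 20  [C = 2·N−B = 2·(21/2, 7/2)−(1, 3)]
4. C_y = 4  [C = 2·N−B = 2·(21/2, 7/2)−(1, 3)]
   so C = (20, 4)

C = (20, 4)
M = (10, 11)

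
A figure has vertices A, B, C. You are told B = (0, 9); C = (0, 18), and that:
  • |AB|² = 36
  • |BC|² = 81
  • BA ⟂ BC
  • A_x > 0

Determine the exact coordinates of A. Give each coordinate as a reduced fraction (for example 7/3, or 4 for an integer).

A = (6, 9)

1. A_x = 6  [[BA ⟂ BC ⇒ 9y-81=0] ∩ [|A−(0, 9)|²=36]]
2. A_y = 9  [[BA ⟂ BC ⇒ 9y-81=0] ∩ [|A−(0, 9)|²=36]]
   so A = (6, 9)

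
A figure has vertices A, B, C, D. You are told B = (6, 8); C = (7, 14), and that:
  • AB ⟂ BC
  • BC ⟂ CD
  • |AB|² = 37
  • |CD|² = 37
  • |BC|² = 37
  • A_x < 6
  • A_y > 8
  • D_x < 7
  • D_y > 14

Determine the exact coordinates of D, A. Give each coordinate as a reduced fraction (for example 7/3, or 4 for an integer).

1. D_x = 1  [[BC ⟂ CD ⇒ 1x+6y-91=0] ∩ [|D−(7, 14)|²=37]]
2. D_y = 15  [[BC ⟂ CD ⇒ 1x+6y-91=0] ∩ [|D−(7, 14)|²=37]]
   so D = (1, 15)
3. A_x = 0  [[AB ⟂ BC ⇒ -1x-6y+54=0] ∩ [|A−(6, 8)|²=37]]
4. A_y = 9  [[AB ⟂ BC ⇒ -1x-6y+54=0] ∩ [|A−(6, 8)|²=37]]
   so A = (0, 9)

D = (1, 15)
A = (0, 9)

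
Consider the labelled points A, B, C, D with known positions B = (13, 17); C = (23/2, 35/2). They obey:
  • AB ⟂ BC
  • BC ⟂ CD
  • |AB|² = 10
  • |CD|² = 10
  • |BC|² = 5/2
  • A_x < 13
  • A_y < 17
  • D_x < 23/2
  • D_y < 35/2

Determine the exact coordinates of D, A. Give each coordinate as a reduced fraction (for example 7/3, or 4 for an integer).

D = (21/2, 29/2)
A = (12, 14)

1. D_x = 21/2  [[BC ⟂ CD ⇒ -3/2x+1/2y+17/2=0] ∩ [|D−(23/2, 35/2)|²=10]]
2. D_y = 29/2  [[BC ⟂ CD ⇒ -3/2x+1/2y+17/2=0] ∩ [|D−(23/2, 35/2)|²=10]]
   so D = (21/2, 29/2)
3. A_x = 12  [[AB ⟂ BC ⇒ 3/2x-1/2y-11=0] ∩ [|A−(13, 17)|²=10]]
4. A_y = 14  [[AB ⟂ BC ⇒ 3/2x-1/2y-11=0] ∩ [|A−(13, 17)|²=10]]
   so A = (12, 14)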